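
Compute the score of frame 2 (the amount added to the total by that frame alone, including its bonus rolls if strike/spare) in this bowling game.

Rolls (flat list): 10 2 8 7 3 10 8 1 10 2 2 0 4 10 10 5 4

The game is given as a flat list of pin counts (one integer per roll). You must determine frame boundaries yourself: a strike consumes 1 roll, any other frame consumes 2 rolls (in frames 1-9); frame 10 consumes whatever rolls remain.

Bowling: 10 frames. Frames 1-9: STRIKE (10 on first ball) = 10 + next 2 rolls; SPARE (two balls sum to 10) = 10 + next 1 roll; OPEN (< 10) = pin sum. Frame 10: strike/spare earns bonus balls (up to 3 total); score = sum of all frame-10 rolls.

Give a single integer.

Frame 1: STRIKE. 10 + next two rolls (2+8) = 20. Cumulative: 20
Frame 2: SPARE (2+8=10). 10 + next roll (7) = 17. Cumulative: 37
Frame 3: SPARE (7+3=10). 10 + next roll (10) = 20. Cumulative: 57
Frame 4: STRIKE. 10 + next two rolls (8+1) = 19. Cumulative: 76

Answer: 17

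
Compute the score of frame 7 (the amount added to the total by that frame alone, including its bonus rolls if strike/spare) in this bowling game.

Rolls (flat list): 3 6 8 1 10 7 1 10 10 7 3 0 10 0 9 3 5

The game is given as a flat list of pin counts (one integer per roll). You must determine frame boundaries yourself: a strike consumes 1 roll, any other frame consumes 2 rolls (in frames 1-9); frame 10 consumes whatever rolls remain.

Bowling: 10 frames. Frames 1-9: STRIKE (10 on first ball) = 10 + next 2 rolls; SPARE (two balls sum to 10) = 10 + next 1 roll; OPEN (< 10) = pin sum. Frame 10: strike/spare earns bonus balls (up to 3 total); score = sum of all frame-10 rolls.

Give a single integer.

Frame 1: OPEN (3+6=9). Cumulative: 9
Frame 2: OPEN (8+1=9). Cumulative: 18
Frame 3: STRIKE. 10 + next two rolls (7+1) = 18. Cumulative: 36
Frame 4: OPEN (7+1=8). Cumulative: 44
Frame 5: STRIKE. 10 + next two rolls (10+7) = 27. Cumulative: 71
Frame 6: STRIKE. 10 + next two rolls (7+3) = 20. Cumulative: 91
Frame 7: SPARE (7+3=10). 10 + next roll (0) = 10. Cumulative: 101
Frame 8: SPARE (0+10=10). 10 + next roll (0) = 10. Cumulative: 111
Frame 9: OPEN (0+9=9). Cumulative: 120

Answer: 10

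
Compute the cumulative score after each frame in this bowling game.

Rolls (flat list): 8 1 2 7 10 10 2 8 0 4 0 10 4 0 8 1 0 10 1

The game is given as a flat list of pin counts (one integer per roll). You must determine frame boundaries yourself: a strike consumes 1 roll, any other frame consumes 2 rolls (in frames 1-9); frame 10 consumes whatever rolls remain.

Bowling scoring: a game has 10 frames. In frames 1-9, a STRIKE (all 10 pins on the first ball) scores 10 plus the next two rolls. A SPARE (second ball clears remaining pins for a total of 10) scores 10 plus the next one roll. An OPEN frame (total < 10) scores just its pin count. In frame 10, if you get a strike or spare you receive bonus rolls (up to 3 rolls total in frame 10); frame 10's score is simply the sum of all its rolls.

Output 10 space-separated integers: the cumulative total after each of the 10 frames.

Answer: 9 18 40 60 70 74 88 92 101 112

Derivation:
Frame 1: OPEN (8+1=9). Cumulative: 9
Frame 2: OPEN (2+7=9). Cumulative: 18
Frame 3: STRIKE. 10 + next two rolls (10+2) = 22. Cumulative: 40
Frame 4: STRIKE. 10 + next two rolls (2+8) = 20. Cumulative: 60
Frame 5: SPARE (2+8=10). 10 + next roll (0) = 10. Cumulative: 70
Frame 6: OPEN (0+4=4). Cumulative: 74
Frame 7: SPARE (0+10=10). 10 + next roll (4) = 14. Cumulative: 88
Frame 8: OPEN (4+0=4). Cumulative: 92
Frame 9: OPEN (8+1=9). Cumulative: 101
Frame 10: SPARE. Sum of all frame-10 rolls (0+10+1) = 11. Cumulative: 112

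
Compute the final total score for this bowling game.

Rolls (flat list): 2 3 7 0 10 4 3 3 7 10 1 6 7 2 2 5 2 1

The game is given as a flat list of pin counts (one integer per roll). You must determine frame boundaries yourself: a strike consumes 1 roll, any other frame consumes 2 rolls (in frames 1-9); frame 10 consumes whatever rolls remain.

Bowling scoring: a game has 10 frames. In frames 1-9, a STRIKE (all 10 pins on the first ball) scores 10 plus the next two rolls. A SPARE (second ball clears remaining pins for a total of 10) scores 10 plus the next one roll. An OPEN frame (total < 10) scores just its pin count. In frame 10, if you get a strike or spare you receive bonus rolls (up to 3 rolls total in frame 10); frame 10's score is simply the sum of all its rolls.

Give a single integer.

Answer: 99

Derivation:
Frame 1: OPEN (2+3=5). Cumulative: 5
Frame 2: OPEN (7+0=7). Cumulative: 12
Frame 3: STRIKE. 10 + next two rolls (4+3) = 17. Cumulative: 29
Frame 4: OPEN (4+3=7). Cumulative: 36
Frame 5: SPARE (3+7=10). 10 + next roll (10) = 20. Cumulative: 56
Frame 6: STRIKE. 10 + next two rolls (1+6) = 17. Cumulative: 73
Frame 7: OPEN (1+6=7). Cumulative: 80
Frame 8: OPEN (7+2=9). Cumulative: 89
Frame 9: OPEN (2+5=7). Cumulative: 96
Frame 10: OPEN. Sum of all frame-10 rolls (2+1) = 3. Cumulative: 99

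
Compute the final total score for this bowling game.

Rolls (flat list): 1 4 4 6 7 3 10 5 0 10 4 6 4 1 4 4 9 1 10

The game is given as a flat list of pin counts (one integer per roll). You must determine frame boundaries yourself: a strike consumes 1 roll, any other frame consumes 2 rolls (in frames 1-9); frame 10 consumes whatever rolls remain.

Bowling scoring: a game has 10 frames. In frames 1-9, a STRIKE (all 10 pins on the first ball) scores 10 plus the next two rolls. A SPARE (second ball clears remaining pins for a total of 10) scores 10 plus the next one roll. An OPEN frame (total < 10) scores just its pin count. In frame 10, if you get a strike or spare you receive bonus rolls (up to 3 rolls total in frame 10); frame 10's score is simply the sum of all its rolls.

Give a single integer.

Answer: 129

Derivation:
Frame 1: OPEN (1+4=5). Cumulative: 5
Frame 2: SPARE (4+6=10). 10 + next roll (7) = 17. Cumulative: 22
Frame 3: SPARE (7+3=10). 10 + next roll (10) = 20. Cumulative: 42
Frame 4: STRIKE. 10 + next two rolls (5+0) = 15. Cumulative: 57
Frame 5: OPEN (5+0=5). Cumulative: 62
Frame 6: STRIKE. 10 + next two rolls (4+6) = 20. Cumulative: 82
Frame 7: SPARE (4+6=10). 10 + next roll (4) = 14. Cumulative: 96
Frame 8: OPEN (4+1=5). Cumulative: 101
Frame 9: OPEN (4+4=8). Cumulative: 109
Frame 10: SPARE. Sum of all frame-10 rolls (9+1+10) = 20. Cumulative: 129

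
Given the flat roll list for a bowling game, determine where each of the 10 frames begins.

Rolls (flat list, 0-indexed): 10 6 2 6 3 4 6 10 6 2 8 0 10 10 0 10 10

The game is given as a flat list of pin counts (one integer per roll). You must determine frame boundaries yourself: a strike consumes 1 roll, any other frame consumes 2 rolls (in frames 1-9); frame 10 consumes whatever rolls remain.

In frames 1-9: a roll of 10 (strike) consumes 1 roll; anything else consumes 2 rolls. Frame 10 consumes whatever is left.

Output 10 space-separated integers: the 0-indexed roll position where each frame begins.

Frame 1 starts at roll index 0: roll=10 (strike), consumes 1 roll
Frame 2 starts at roll index 1: rolls=6,2 (sum=8), consumes 2 rolls
Frame 3 starts at roll index 3: rolls=6,3 (sum=9), consumes 2 rolls
Frame 4 starts at roll index 5: rolls=4,6 (sum=10), consumes 2 rolls
Frame 5 starts at roll index 7: roll=10 (strike), consumes 1 roll
Frame 6 starts at roll index 8: rolls=6,2 (sum=8), consumes 2 rolls
Frame 7 starts at roll index 10: rolls=8,0 (sum=8), consumes 2 rolls
Frame 8 starts at roll index 12: roll=10 (strike), consumes 1 roll
Frame 9 starts at roll index 13: roll=10 (strike), consumes 1 roll
Frame 10 starts at roll index 14: 3 remaining rolls

Answer: 0 1 3 5 7 8 10 12 13 14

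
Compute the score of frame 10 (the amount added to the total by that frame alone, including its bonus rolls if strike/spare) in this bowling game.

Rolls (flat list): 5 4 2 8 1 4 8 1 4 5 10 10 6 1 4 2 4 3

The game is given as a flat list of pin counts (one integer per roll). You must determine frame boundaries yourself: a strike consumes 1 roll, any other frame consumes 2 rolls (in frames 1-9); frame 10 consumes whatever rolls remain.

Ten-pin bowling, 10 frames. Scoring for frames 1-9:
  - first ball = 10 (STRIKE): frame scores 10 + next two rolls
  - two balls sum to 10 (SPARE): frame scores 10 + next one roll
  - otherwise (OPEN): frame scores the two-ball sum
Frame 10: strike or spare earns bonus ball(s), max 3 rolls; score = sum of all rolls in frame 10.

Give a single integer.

Answer: 7

Derivation:
Frame 1: OPEN (5+4=9). Cumulative: 9
Frame 2: SPARE (2+8=10). 10 + next roll (1) = 11. Cumulative: 20
Frame 3: OPEN (1+4=5). Cumulative: 25
Frame 4: OPEN (8+1=9). Cumulative: 34
Frame 5: OPEN (4+5=9). Cumulative: 43
Frame 6: STRIKE. 10 + next two rolls (10+6) = 26. Cumulative: 69
Frame 7: STRIKE. 10 + next two rolls (6+1) = 17. Cumulative: 86
Frame 8: OPEN (6+1=7). Cumulative: 93
Frame 9: OPEN (4+2=6). Cumulative: 99
Frame 10: OPEN. Sum of all frame-10 rolls (4+3) = 7. Cumulative: 106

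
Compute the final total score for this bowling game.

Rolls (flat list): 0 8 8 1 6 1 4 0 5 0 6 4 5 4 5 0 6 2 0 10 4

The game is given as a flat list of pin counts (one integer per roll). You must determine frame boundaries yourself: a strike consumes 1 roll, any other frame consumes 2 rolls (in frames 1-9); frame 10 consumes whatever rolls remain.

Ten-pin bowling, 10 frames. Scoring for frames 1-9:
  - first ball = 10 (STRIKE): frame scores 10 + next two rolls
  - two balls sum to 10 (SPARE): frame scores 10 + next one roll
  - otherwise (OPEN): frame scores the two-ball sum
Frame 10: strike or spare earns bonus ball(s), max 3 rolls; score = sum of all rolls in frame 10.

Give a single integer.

Frame 1: OPEN (0+8=8). Cumulative: 8
Frame 2: OPEN (8+1=9). Cumulative: 17
Frame 3: OPEN (6+1=7). Cumulative: 24
Frame 4: OPEN (4+0=4). Cumulative: 28
Frame 5: OPEN (5+0=5). Cumulative: 33
Frame 6: SPARE (6+4=10). 10 + next roll (5) = 15. Cumulative: 48
Frame 7: OPEN (5+4=9). Cumulative: 57
Frame 8: OPEN (5+0=5). Cumulative: 62
Frame 9: OPEN (6+2=8). Cumulative: 70
Frame 10: SPARE. Sum of all frame-10 rolls (0+10+4) = 14. Cumulative: 84

Answer: 84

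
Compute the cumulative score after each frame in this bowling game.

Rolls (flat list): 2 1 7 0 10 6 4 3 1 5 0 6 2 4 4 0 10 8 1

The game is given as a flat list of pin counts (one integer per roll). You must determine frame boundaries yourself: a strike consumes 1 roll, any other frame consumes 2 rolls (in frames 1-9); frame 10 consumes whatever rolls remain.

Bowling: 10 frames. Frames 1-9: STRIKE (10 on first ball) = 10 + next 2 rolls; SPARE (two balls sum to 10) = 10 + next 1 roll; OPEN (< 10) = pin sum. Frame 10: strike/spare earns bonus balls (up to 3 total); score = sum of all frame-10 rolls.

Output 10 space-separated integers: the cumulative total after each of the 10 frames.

Frame 1: OPEN (2+1=3). Cumulative: 3
Frame 2: OPEN (7+0=7). Cumulative: 10
Frame 3: STRIKE. 10 + next two rolls (6+4) = 20. Cumulative: 30
Frame 4: SPARE (6+4=10). 10 + next roll (3) = 13. Cumulative: 43
Frame 5: OPEN (3+1=4). Cumulative: 47
Frame 6: OPEN (5+0=5). Cumulative: 52
Frame 7: OPEN (6+2=8). Cumulative: 60
Frame 8: OPEN (4+4=8). Cumulative: 68
Frame 9: SPARE (0+10=10). 10 + next roll (8) = 18. Cumulative: 86
Frame 10: OPEN. Sum of all frame-10 rolls (8+1) = 9. Cumulative: 95

Answer: 3 10 30 43 47 52 60 68 86 95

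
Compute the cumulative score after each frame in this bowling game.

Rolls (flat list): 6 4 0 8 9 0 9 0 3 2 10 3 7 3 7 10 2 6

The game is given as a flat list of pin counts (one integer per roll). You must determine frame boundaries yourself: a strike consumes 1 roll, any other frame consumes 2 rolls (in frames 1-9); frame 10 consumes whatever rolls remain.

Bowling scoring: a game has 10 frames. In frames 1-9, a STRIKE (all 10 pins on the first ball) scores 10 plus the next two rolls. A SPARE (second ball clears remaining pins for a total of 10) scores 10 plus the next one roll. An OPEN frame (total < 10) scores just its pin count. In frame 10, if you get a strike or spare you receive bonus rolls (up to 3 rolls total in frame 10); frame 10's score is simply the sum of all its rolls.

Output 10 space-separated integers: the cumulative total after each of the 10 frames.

Frame 1: SPARE (6+4=10). 10 + next roll (0) = 10. Cumulative: 10
Frame 2: OPEN (0+8=8). Cumulative: 18
Frame 3: OPEN (9+0=9). Cumulative: 27
Frame 4: OPEN (9+0=9). Cumulative: 36
Frame 5: OPEN (3+2=5). Cumulative: 41
Frame 6: STRIKE. 10 + next two rolls (3+7) = 20. Cumulative: 61
Frame 7: SPARE (3+7=10). 10 + next roll (3) = 13. Cumulative: 74
Frame 8: SPARE (3+7=10). 10 + next roll (10) = 20. Cumulative: 94
Frame 9: STRIKE. 10 + next two rolls (2+6) = 18. Cumulative: 112
Frame 10: OPEN. Sum of all frame-10 rolls (2+6) = 8. Cumulative: 120

Answer: 10 18 27 36 41 61 74 94 112 120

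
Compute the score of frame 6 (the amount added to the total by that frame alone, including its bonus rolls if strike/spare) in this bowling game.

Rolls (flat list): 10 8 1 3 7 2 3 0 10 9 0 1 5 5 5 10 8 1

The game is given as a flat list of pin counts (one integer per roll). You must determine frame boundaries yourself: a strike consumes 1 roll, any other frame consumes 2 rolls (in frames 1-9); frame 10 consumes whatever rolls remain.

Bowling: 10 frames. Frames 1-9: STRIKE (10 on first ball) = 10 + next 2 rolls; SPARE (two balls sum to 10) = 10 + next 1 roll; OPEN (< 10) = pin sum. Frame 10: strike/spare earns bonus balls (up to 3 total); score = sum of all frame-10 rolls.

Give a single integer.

Frame 1: STRIKE. 10 + next two rolls (8+1) = 19. Cumulative: 19
Frame 2: OPEN (8+1=9). Cumulative: 28
Frame 3: SPARE (3+7=10). 10 + next roll (2) = 12. Cumulative: 40
Frame 4: OPEN (2+3=5). Cumulative: 45
Frame 5: SPARE (0+10=10). 10 + next roll (9) = 19. Cumulative: 64
Frame 6: OPEN (9+0=9). Cumulative: 73
Frame 7: OPEN (1+5=6). Cumulative: 79
Frame 8: SPARE (5+5=10). 10 + next roll (10) = 20. Cumulative: 99

Answer: 9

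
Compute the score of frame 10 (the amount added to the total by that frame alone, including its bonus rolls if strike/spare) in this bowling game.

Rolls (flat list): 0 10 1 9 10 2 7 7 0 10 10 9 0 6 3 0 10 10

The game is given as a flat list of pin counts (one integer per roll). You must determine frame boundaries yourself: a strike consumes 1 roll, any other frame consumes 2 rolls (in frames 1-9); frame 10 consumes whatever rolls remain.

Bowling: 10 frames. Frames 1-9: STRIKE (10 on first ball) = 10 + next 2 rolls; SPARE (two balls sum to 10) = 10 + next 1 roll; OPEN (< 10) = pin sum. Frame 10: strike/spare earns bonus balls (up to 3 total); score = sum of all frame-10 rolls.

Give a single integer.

Frame 1: SPARE (0+10=10). 10 + next roll (1) = 11. Cumulative: 11
Frame 2: SPARE (1+9=10). 10 + next roll (10) = 20. Cumulative: 31
Frame 3: STRIKE. 10 + next two rolls (2+7) = 19. Cumulative: 50
Frame 4: OPEN (2+7=9). Cumulative: 59
Frame 5: OPEN (7+0=7). Cumulative: 66
Frame 6: STRIKE. 10 + next two rolls (10+9) = 29. Cumulative: 95
Frame 7: STRIKE. 10 + next two rolls (9+0) = 19. Cumulative: 114
Frame 8: OPEN (9+0=9). Cumulative: 123
Frame 9: OPEN (6+3=9). Cumulative: 132
Frame 10: SPARE. Sum of all frame-10 rolls (0+10+10) = 20. Cumulative: 152

Answer: 20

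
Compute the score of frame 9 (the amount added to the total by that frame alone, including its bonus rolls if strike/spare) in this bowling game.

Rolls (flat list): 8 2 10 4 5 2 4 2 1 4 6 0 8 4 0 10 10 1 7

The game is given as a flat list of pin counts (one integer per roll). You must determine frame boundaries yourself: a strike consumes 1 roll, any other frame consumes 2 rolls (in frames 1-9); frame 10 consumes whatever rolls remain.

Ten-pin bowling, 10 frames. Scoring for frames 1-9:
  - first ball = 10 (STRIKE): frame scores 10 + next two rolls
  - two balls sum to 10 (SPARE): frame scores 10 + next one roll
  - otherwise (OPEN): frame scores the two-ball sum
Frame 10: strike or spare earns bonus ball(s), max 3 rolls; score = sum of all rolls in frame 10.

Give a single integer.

Answer: 21

Derivation:
Frame 1: SPARE (8+2=10). 10 + next roll (10) = 20. Cumulative: 20
Frame 2: STRIKE. 10 + next two rolls (4+5) = 19. Cumulative: 39
Frame 3: OPEN (4+5=9). Cumulative: 48
Frame 4: OPEN (2+4=6). Cumulative: 54
Frame 5: OPEN (2+1=3). Cumulative: 57
Frame 6: SPARE (4+6=10). 10 + next roll (0) = 10. Cumulative: 67
Frame 7: OPEN (0+8=8). Cumulative: 75
Frame 8: OPEN (4+0=4). Cumulative: 79
Frame 9: STRIKE. 10 + next two rolls (10+1) = 21. Cumulative: 100
Frame 10: STRIKE. Sum of all frame-10 rolls (10+1+7) = 18. Cumulative: 118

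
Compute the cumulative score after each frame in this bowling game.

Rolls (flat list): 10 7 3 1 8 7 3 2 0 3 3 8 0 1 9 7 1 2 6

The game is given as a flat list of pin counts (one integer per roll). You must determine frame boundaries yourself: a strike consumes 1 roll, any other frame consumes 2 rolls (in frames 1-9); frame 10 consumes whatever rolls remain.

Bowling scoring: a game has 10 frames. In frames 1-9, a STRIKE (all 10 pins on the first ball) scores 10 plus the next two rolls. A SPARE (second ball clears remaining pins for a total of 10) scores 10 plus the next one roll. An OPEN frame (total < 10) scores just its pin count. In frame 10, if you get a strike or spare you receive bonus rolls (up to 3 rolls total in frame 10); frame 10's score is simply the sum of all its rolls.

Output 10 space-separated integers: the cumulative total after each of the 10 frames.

Frame 1: STRIKE. 10 + next two rolls (7+3) = 20. Cumulative: 20
Frame 2: SPARE (7+3=10). 10 + next roll (1) = 11. Cumulative: 31
Frame 3: OPEN (1+8=9). Cumulative: 40
Frame 4: SPARE (7+3=10). 10 + next roll (2) = 12. Cumulative: 52
Frame 5: OPEN (2+0=2). Cumulative: 54
Frame 6: OPEN (3+3=6). Cumulative: 60
Frame 7: OPEN (8+0=8). Cumulative: 68
Frame 8: SPARE (1+9=10). 10 + next roll (7) = 17. Cumulative: 85
Frame 9: OPEN (7+1=8). Cumulative: 93
Frame 10: OPEN. Sum of all frame-10 rolls (2+6) = 8. Cumulative: 101

Answer: 20 31 40 52 54 60 68 85 93 101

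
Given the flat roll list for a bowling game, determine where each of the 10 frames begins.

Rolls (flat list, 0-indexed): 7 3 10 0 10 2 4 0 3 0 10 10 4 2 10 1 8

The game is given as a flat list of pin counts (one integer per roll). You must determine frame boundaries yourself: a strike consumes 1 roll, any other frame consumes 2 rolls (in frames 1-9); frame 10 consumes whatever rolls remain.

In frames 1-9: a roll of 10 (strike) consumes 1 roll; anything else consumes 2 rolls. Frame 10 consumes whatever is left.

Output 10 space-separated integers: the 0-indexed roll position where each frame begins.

Frame 1 starts at roll index 0: rolls=7,3 (sum=10), consumes 2 rolls
Frame 2 starts at roll index 2: roll=10 (strike), consumes 1 roll
Frame 3 starts at roll index 3: rolls=0,10 (sum=10), consumes 2 rolls
Frame 4 starts at roll index 5: rolls=2,4 (sum=6), consumes 2 rolls
Frame 5 starts at roll index 7: rolls=0,3 (sum=3), consumes 2 rolls
Frame 6 starts at roll index 9: rolls=0,10 (sum=10), consumes 2 rolls
Frame 7 starts at roll index 11: roll=10 (strike), consumes 1 roll
Frame 8 starts at roll index 12: rolls=4,2 (sum=6), consumes 2 rolls
Frame 9 starts at roll index 14: roll=10 (strike), consumes 1 roll
Frame 10 starts at roll index 15: 2 remaining rolls

Answer: 0 2 3 5 7 9 11 12 14 15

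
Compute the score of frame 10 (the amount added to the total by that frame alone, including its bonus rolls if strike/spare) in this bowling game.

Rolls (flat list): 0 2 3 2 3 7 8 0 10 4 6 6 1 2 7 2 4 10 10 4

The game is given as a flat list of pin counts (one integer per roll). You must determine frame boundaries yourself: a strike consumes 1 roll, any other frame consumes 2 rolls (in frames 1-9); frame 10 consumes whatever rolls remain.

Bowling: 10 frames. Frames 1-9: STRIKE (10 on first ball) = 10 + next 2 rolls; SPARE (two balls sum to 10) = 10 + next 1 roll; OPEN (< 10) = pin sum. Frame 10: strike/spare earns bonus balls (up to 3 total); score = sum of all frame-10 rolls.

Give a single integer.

Answer: 24

Derivation:
Frame 1: OPEN (0+2=2). Cumulative: 2
Frame 2: OPEN (3+2=5). Cumulative: 7
Frame 3: SPARE (3+7=10). 10 + next roll (8) = 18. Cumulative: 25
Frame 4: OPEN (8+0=8). Cumulative: 33
Frame 5: STRIKE. 10 + next two rolls (4+6) = 20. Cumulative: 53
Frame 6: SPARE (4+6=10). 10 + next roll (6) = 16. Cumulative: 69
Frame 7: OPEN (6+1=7). Cumulative: 76
Frame 8: OPEN (2+7=9). Cumulative: 85
Frame 9: OPEN (2+4=6). Cumulative: 91
Frame 10: STRIKE. Sum of all frame-10 rolls (10+10+4) = 24. Cumulative: 115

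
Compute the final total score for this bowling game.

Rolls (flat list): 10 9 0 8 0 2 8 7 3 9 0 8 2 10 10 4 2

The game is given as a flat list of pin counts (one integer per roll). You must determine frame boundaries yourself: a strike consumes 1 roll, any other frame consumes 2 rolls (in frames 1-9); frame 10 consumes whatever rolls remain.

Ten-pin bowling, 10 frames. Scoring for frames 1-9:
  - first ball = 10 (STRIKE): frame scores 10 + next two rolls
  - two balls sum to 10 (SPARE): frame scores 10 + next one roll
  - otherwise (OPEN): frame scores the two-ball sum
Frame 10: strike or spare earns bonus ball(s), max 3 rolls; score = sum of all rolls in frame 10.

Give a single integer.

Frame 1: STRIKE. 10 + next two rolls (9+0) = 19. Cumulative: 19
Frame 2: OPEN (9+0=9). Cumulative: 28
Frame 3: OPEN (8+0=8). Cumulative: 36
Frame 4: SPARE (2+8=10). 10 + next roll (7) = 17. Cumulative: 53
Frame 5: SPARE (7+3=10). 10 + next roll (9) = 19. Cumulative: 72
Frame 6: OPEN (9+0=9). Cumulative: 81
Frame 7: SPARE (8+2=10). 10 + next roll (10) = 20. Cumulative: 101
Frame 8: STRIKE. 10 + next two rolls (10+4) = 24. Cumulative: 125
Frame 9: STRIKE. 10 + next two rolls (4+2) = 16. Cumulative: 141
Frame 10: OPEN. Sum of all frame-10 rolls (4+2) = 6. Cumulative: 147

Answer: 147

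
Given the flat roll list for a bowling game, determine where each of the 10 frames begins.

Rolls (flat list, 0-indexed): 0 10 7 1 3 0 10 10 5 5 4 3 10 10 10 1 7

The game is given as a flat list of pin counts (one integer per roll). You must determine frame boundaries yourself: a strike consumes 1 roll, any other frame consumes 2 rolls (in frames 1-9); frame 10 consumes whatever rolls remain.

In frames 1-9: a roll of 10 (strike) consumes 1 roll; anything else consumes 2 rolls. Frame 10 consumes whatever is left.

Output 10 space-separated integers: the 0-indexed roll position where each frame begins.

Answer: 0 2 4 6 7 8 10 12 13 14

Derivation:
Frame 1 starts at roll index 0: rolls=0,10 (sum=10), consumes 2 rolls
Frame 2 starts at roll index 2: rolls=7,1 (sum=8), consumes 2 rolls
Frame 3 starts at roll index 4: rolls=3,0 (sum=3), consumes 2 rolls
Frame 4 starts at roll index 6: roll=10 (strike), consumes 1 roll
Frame 5 starts at roll index 7: roll=10 (strike), consumes 1 roll
Frame 6 starts at roll index 8: rolls=5,5 (sum=10), consumes 2 rolls
Frame 7 starts at roll index 10: rolls=4,3 (sum=7), consumes 2 rolls
Frame 8 starts at roll index 12: roll=10 (strike), consumes 1 roll
Frame 9 starts at roll index 13: roll=10 (strike), consumes 1 roll
Frame 10 starts at roll index 14: 3 remaining rolls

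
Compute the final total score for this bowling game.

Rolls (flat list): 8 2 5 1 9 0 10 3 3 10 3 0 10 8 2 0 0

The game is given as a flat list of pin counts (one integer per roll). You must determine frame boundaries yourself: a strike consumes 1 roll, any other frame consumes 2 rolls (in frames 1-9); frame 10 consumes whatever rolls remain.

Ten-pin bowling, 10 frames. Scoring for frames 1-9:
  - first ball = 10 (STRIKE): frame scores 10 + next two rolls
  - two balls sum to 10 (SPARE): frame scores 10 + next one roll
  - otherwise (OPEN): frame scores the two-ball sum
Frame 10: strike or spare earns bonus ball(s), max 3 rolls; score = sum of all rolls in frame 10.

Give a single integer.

Frame 1: SPARE (8+2=10). 10 + next roll (5) = 15. Cumulative: 15
Frame 2: OPEN (5+1=6). Cumulative: 21
Frame 3: OPEN (9+0=9). Cumulative: 30
Frame 4: STRIKE. 10 + next two rolls (3+3) = 16. Cumulative: 46
Frame 5: OPEN (3+3=6). Cumulative: 52
Frame 6: STRIKE. 10 + next two rolls (3+0) = 13. Cumulative: 65
Frame 7: OPEN (3+0=3). Cumulative: 68
Frame 8: STRIKE. 10 + next two rolls (8+2) = 20. Cumulative: 88
Frame 9: SPARE (8+2=10). 10 + next roll (0) = 10. Cumulative: 98
Frame 10: OPEN. Sum of all frame-10 rolls (0+0) = 0. Cumulative: 98

Answer: 98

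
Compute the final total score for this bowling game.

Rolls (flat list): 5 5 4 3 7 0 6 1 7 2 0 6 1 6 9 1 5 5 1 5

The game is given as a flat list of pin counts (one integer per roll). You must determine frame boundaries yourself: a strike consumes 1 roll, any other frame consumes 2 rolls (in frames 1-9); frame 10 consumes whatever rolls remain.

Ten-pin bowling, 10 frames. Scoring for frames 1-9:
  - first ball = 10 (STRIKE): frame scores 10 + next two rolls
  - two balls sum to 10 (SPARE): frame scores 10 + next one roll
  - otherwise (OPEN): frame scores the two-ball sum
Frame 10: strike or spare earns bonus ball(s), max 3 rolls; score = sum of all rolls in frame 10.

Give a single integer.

Frame 1: SPARE (5+5=10). 10 + next roll (4) = 14. Cumulative: 14
Frame 2: OPEN (4+3=7). Cumulative: 21
Frame 3: OPEN (7+0=7). Cumulative: 28
Frame 4: OPEN (6+1=7). Cumulative: 35
Frame 5: OPEN (7+2=9). Cumulative: 44
Frame 6: OPEN (0+6=6). Cumulative: 50
Frame 7: OPEN (1+6=7). Cumulative: 57
Frame 8: SPARE (9+1=10). 10 + next roll (5) = 15. Cumulative: 72
Frame 9: SPARE (5+5=10). 10 + next roll (1) = 11. Cumulative: 83
Frame 10: OPEN. Sum of all frame-10 rolls (1+5) = 6. Cumulative: 89

Answer: 89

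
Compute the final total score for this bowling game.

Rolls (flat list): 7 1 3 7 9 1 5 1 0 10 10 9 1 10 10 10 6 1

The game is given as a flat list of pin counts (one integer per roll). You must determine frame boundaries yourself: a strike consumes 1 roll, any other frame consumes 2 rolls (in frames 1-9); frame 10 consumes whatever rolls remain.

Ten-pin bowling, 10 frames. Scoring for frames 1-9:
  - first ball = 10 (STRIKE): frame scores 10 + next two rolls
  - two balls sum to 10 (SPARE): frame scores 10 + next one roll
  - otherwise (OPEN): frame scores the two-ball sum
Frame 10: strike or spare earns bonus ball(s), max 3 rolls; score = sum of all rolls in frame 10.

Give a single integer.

Answer: 181

Derivation:
Frame 1: OPEN (7+1=8). Cumulative: 8
Frame 2: SPARE (3+7=10). 10 + next roll (9) = 19. Cumulative: 27
Frame 3: SPARE (9+1=10). 10 + next roll (5) = 15. Cumulative: 42
Frame 4: OPEN (5+1=6). Cumulative: 48
Frame 5: SPARE (0+10=10). 10 + next roll (10) = 20. Cumulative: 68
Frame 6: STRIKE. 10 + next two rolls (9+1) = 20. Cumulative: 88
Frame 7: SPARE (9+1=10). 10 + next roll (10) = 20. Cumulative: 108
Frame 8: STRIKE. 10 + next two rolls (10+10) = 30. Cumulative: 138
Frame 9: STRIKE. 10 + next two rolls (10+6) = 26. Cumulative: 164
Frame 10: STRIKE. Sum of all frame-10 rolls (10+6+1) = 17. Cumulative: 181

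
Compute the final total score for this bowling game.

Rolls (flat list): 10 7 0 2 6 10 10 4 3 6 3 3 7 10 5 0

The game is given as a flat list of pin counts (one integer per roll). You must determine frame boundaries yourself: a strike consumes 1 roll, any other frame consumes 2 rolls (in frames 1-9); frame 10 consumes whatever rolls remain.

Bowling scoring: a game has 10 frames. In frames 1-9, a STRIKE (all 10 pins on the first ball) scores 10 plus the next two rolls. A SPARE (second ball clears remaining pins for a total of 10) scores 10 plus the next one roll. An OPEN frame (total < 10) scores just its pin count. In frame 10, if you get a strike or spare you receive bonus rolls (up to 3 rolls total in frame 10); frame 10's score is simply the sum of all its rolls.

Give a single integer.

Answer: 129

Derivation:
Frame 1: STRIKE. 10 + next two rolls (7+0) = 17. Cumulative: 17
Frame 2: OPEN (7+0=7). Cumulative: 24
Frame 3: OPEN (2+6=8). Cumulative: 32
Frame 4: STRIKE. 10 + next two rolls (10+4) = 24. Cumulative: 56
Frame 5: STRIKE. 10 + next two rolls (4+3) = 17. Cumulative: 73
Frame 6: OPEN (4+3=7). Cumulative: 80
Frame 7: OPEN (6+3=9). Cumulative: 89
Frame 8: SPARE (3+7=10). 10 + next roll (10) = 20. Cumulative: 109
Frame 9: STRIKE. 10 + next two rolls (5+0) = 15. Cumulative: 124
Frame 10: OPEN. Sum of all frame-10 rolls (5+0) = 5. Cumulative: 129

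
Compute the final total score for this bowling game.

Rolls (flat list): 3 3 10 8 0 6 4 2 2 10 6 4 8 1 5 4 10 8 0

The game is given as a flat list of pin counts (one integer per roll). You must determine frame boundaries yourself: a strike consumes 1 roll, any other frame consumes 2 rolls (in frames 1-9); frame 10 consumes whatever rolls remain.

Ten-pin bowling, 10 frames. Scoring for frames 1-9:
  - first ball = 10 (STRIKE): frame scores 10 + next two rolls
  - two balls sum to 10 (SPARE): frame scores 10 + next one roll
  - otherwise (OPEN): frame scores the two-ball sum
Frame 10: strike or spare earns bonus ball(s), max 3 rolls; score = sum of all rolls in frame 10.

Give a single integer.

Frame 1: OPEN (3+3=6). Cumulative: 6
Frame 2: STRIKE. 10 + next two rolls (8+0) = 18. Cumulative: 24
Frame 3: OPEN (8+0=8). Cumulative: 32
Frame 4: SPARE (6+4=10). 10 + next roll (2) = 12. Cumulative: 44
Frame 5: OPEN (2+2=4). Cumulative: 48
Frame 6: STRIKE. 10 + next two rolls (6+4) = 20. Cumulative: 68
Frame 7: SPARE (6+4=10). 10 + next roll (8) = 18. Cumulative: 86
Frame 8: OPEN (8+1=9). Cumulative: 95
Frame 9: OPEN (5+4=9). Cumulative: 104
Frame 10: STRIKE. Sum of all frame-10 rolls (10+8+0) = 18. Cumulative: 122

Answer: 122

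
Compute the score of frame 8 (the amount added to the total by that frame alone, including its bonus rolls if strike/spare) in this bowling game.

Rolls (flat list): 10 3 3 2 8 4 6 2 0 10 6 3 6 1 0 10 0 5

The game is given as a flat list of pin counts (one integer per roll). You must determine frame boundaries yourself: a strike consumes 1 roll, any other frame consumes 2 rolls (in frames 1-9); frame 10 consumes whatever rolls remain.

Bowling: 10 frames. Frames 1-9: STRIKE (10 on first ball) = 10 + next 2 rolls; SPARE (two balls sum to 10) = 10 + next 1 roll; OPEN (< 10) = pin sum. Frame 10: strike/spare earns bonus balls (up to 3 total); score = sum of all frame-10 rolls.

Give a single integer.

Frame 1: STRIKE. 10 + next two rolls (3+3) = 16. Cumulative: 16
Frame 2: OPEN (3+3=6). Cumulative: 22
Frame 3: SPARE (2+8=10). 10 + next roll (4) = 14. Cumulative: 36
Frame 4: SPARE (4+6=10). 10 + next roll (2) = 12. Cumulative: 48
Frame 5: OPEN (2+0=2). Cumulative: 50
Frame 6: STRIKE. 10 + next two rolls (6+3) = 19. Cumulative: 69
Frame 7: OPEN (6+3=9). Cumulative: 78
Frame 8: OPEN (6+1=7). Cumulative: 85
Frame 9: SPARE (0+10=10). 10 + next roll (0) = 10. Cumulative: 95
Frame 10: OPEN. Sum of all frame-10 rolls (0+5) = 5. Cumulative: 100

Answer: 7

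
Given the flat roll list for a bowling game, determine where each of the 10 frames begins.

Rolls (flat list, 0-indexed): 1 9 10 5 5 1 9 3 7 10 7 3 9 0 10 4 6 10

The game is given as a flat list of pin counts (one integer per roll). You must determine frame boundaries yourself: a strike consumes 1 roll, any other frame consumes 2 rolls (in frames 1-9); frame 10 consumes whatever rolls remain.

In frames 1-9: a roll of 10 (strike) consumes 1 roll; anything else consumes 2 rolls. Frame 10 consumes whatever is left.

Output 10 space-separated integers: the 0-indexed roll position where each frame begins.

Answer: 0 2 3 5 7 9 10 12 14 15

Derivation:
Frame 1 starts at roll index 0: rolls=1,9 (sum=10), consumes 2 rolls
Frame 2 starts at roll index 2: roll=10 (strike), consumes 1 roll
Frame 3 starts at roll index 3: rolls=5,5 (sum=10), consumes 2 rolls
Frame 4 starts at roll index 5: rolls=1,9 (sum=10), consumes 2 rolls
Frame 5 starts at roll index 7: rolls=3,7 (sum=10), consumes 2 rolls
Frame 6 starts at roll index 9: roll=10 (strike), consumes 1 roll
Frame 7 starts at roll index 10: rolls=7,3 (sum=10), consumes 2 rolls
Frame 8 starts at roll index 12: rolls=9,0 (sum=9), consumes 2 rolls
Frame 9 starts at roll index 14: roll=10 (strike), consumes 1 roll
Frame 10 starts at roll index 15: 3 remaining rolls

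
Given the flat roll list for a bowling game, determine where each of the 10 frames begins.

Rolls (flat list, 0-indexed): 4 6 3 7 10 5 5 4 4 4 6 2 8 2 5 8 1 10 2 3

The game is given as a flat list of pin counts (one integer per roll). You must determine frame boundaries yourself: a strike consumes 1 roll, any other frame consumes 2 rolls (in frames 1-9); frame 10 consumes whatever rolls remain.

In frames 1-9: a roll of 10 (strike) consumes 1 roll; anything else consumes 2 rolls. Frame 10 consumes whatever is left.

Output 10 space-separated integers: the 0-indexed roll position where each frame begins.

Answer: 0 2 4 5 7 9 11 13 15 17

Derivation:
Frame 1 starts at roll index 0: rolls=4,6 (sum=10), consumes 2 rolls
Frame 2 starts at roll index 2: rolls=3,7 (sum=10), consumes 2 rolls
Frame 3 starts at roll index 4: roll=10 (strike), consumes 1 roll
Frame 4 starts at roll index 5: rolls=5,5 (sum=10), consumes 2 rolls
Frame 5 starts at roll index 7: rolls=4,4 (sum=8), consumes 2 rolls
Frame 6 starts at roll index 9: rolls=4,6 (sum=10), consumes 2 rolls
Frame 7 starts at roll index 11: rolls=2,8 (sum=10), consumes 2 rolls
Frame 8 starts at roll index 13: rolls=2,5 (sum=7), consumes 2 rolls
Frame 9 starts at roll index 15: rolls=8,1 (sum=9), consumes 2 rolls
Frame 10 starts at roll index 17: 3 remaining rolls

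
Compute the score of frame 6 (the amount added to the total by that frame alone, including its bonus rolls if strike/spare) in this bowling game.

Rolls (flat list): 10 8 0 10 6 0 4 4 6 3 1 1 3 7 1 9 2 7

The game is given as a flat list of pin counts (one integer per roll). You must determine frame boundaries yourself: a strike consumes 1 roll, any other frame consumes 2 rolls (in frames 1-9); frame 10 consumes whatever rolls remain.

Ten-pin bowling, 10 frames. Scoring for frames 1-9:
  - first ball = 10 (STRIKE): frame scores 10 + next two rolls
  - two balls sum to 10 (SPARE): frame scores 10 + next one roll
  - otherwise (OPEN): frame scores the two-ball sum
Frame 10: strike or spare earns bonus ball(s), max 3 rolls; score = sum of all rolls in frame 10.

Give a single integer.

Frame 1: STRIKE. 10 + next two rolls (8+0) = 18. Cumulative: 18
Frame 2: OPEN (8+0=8). Cumulative: 26
Frame 3: STRIKE. 10 + next two rolls (6+0) = 16. Cumulative: 42
Frame 4: OPEN (6+0=6). Cumulative: 48
Frame 5: OPEN (4+4=8). Cumulative: 56
Frame 6: OPEN (6+3=9). Cumulative: 65
Frame 7: OPEN (1+1=2). Cumulative: 67
Frame 8: SPARE (3+7=10). 10 + next roll (1) = 11. Cumulative: 78

Answer: 9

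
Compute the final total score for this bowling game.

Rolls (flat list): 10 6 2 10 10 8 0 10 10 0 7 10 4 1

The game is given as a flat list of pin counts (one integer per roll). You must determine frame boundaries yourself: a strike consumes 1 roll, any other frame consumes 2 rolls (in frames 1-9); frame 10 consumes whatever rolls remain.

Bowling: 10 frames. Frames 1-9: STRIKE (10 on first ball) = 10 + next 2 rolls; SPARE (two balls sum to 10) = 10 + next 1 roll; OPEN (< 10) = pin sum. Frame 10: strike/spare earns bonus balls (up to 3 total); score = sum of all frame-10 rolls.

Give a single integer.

Answer: 144

Derivation:
Frame 1: STRIKE. 10 + next two rolls (6+2) = 18. Cumulative: 18
Frame 2: OPEN (6+2=8). Cumulative: 26
Frame 3: STRIKE. 10 + next two rolls (10+8) = 28. Cumulative: 54
Frame 4: STRIKE. 10 + next two rolls (8+0) = 18. Cumulative: 72
Frame 5: OPEN (8+0=8). Cumulative: 80
Frame 6: STRIKE. 10 + next two rolls (10+0) = 20. Cumulative: 100
Frame 7: STRIKE. 10 + next two rolls (0+7) = 17. Cumulative: 117
Frame 8: OPEN (0+7=7). Cumulative: 124
Frame 9: STRIKE. 10 + next two rolls (4+1) = 15. Cumulative: 139
Frame 10: OPEN. Sum of all frame-10 rolls (4+1) = 5. Cumulative: 144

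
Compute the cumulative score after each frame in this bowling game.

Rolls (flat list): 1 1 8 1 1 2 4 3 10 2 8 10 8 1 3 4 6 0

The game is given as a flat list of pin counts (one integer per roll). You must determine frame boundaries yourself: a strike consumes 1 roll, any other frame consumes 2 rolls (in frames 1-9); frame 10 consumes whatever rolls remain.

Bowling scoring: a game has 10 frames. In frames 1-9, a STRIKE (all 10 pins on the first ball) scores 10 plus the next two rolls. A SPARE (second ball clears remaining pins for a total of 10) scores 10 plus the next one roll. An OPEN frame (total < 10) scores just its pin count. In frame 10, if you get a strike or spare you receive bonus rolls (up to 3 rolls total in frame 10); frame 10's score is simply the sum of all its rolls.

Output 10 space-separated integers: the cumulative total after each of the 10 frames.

Answer: 2 11 14 21 41 61 80 89 96 102

Derivation:
Frame 1: OPEN (1+1=2). Cumulative: 2
Frame 2: OPEN (8+1=9). Cumulative: 11
Frame 3: OPEN (1+2=3). Cumulative: 14
Frame 4: OPEN (4+3=7). Cumulative: 21
Frame 5: STRIKE. 10 + next two rolls (2+8) = 20. Cumulative: 41
Frame 6: SPARE (2+8=10). 10 + next roll (10) = 20. Cumulative: 61
Frame 7: STRIKE. 10 + next two rolls (8+1) = 19. Cumulative: 80
Frame 8: OPEN (8+1=9). Cumulative: 89
Frame 9: OPEN (3+4=7). Cumulative: 96
Frame 10: OPEN. Sum of all frame-10 rolls (6+0) = 6. Cumulative: 102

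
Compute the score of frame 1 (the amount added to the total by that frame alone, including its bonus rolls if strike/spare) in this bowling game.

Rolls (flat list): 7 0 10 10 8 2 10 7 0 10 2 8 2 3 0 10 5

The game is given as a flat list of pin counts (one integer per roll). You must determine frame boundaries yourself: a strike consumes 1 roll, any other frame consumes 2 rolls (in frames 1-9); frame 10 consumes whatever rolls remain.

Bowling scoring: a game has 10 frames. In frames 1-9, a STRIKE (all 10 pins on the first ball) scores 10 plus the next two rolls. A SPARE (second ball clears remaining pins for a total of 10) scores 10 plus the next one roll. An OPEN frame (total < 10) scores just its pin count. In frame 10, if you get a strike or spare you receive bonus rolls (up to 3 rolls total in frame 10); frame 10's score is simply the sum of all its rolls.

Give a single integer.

Frame 1: OPEN (7+0=7). Cumulative: 7
Frame 2: STRIKE. 10 + next two rolls (10+8) = 28. Cumulative: 35
Frame 3: STRIKE. 10 + next two rolls (8+2) = 20. Cumulative: 55

Answer: 7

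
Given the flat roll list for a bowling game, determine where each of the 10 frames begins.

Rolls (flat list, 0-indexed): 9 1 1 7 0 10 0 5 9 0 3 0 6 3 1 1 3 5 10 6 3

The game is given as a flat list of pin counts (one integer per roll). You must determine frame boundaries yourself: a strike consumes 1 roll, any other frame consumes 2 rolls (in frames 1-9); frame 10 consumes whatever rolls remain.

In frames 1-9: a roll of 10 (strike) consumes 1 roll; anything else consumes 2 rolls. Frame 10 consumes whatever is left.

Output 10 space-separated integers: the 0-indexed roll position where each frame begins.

Frame 1 starts at roll index 0: rolls=9,1 (sum=10), consumes 2 rolls
Frame 2 starts at roll index 2: rolls=1,7 (sum=8), consumes 2 rolls
Frame 3 starts at roll index 4: rolls=0,10 (sum=10), consumes 2 rolls
Frame 4 starts at roll index 6: rolls=0,5 (sum=5), consumes 2 rolls
Frame 5 starts at roll index 8: rolls=9,0 (sum=9), consumes 2 rolls
Frame 6 starts at roll index 10: rolls=3,0 (sum=3), consumes 2 rolls
Frame 7 starts at roll index 12: rolls=6,3 (sum=9), consumes 2 rolls
Frame 8 starts at roll index 14: rolls=1,1 (sum=2), consumes 2 rolls
Frame 9 starts at roll index 16: rolls=3,5 (sum=8), consumes 2 rolls
Frame 10 starts at roll index 18: 3 remaining rolls

Answer: 0 2 4 6 8 10 12 14 16 18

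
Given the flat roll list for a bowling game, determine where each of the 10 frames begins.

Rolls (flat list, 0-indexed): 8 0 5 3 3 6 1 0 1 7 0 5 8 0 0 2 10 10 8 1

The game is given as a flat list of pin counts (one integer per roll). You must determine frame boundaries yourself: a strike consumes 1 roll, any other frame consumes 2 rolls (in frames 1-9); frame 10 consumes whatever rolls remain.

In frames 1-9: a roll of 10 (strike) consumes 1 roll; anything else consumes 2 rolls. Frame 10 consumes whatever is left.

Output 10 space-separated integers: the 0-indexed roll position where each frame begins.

Answer: 0 2 4 6 8 10 12 14 16 17

Derivation:
Frame 1 starts at roll index 0: rolls=8,0 (sum=8), consumes 2 rolls
Frame 2 starts at roll index 2: rolls=5,3 (sum=8), consumes 2 rolls
Frame 3 starts at roll index 4: rolls=3,6 (sum=9), consumes 2 rolls
Frame 4 starts at roll index 6: rolls=1,0 (sum=1), consumes 2 rolls
Frame 5 starts at roll index 8: rolls=1,7 (sum=8), consumes 2 rolls
Frame 6 starts at roll index 10: rolls=0,5 (sum=5), consumes 2 rolls
Frame 7 starts at roll index 12: rolls=8,0 (sum=8), consumes 2 rolls
Frame 8 starts at roll index 14: rolls=0,2 (sum=2), consumes 2 rolls
Frame 9 starts at roll index 16: roll=10 (strike), consumes 1 roll
Frame 10 starts at roll index 17: 3 remaining rolls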